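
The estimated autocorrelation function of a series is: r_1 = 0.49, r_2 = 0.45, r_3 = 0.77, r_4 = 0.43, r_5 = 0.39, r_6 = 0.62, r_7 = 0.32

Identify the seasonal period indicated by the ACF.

The largest autocorrelation is r_3 = 0.77, with a weaker echo at lag 6 (0.62); the remaining lags stay at or below 0.49. The elevated value at lag 1 (0.49), dropping to 0.45 at lag 2, reflects decaying short-term dependence rather than seasonality.
The dominant spike at lag 3 indicates a seasonal period of 3.

3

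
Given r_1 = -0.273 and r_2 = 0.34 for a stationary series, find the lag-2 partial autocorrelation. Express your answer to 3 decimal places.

0.287

φ_{22} = (r_2 − r_1²) / (1 − r_1²)
r_1² = (-0.273)² = 0.074529
Numerator = 0.34 − 0.0745 = 0.2655; denominator = 1 − 0.0745 = 0.9255
φ_{22} = 0.2655 / 0.9255 = 0.287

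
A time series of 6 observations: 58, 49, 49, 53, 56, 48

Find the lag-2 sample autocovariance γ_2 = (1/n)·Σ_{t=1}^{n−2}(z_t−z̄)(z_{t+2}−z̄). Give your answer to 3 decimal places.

Mean z̄ = (58 + 49 + 49 + 53 + 56 + 48)/6 = 52.1667
Σ_{t=1}^{4}(z_t−z̄)(z_{t+2}−z̄) = -36.7222
γ_2 = -36.7222 / 6 = -6.120

-6.120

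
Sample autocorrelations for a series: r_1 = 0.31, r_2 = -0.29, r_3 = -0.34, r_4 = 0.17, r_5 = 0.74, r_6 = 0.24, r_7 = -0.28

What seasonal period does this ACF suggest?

The largest autocorrelation is r_5 = 0.74; the remaining lags stay at or below 0.31.
The dominant spike at lag 5 indicates a seasonal period of 5.

5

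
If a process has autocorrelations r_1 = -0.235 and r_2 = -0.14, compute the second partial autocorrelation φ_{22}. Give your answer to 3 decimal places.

φ_{22} = (r_2 − r_1²) / (1 − r_1²)
r_1² = (-0.235)² = 0.055225
Numerator = -0.14 − 0.0552 = -0.1952; denominator = 1 − 0.0552 = 0.9448
φ_{22} = -0.1952 / 0.9448 = -0.207

-0.207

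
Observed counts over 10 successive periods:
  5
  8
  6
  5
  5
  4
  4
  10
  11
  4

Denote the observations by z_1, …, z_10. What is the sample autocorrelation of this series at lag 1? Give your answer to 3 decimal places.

0.100

Mean z̄ = (5 + 8 + 6 + 5 + 5 + 4 + 4 + 10 + 11 + 4)/10 = 6.2000
Numerator Σ_{t=1}^{9}(z_t−z̄)(z_{t+1}−z̄) = 5.9600
Denominator Σ(z_t−z̄)² = 59.6000
r_1 = 5.9600 / 59.6000 = 0.100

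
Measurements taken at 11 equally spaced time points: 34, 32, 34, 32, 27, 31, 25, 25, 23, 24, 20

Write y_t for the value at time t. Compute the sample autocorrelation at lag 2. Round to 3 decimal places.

Mean ȳ = (34 + 32 + 34 + 32 + 27 + 31 + 25 + 25 + 23 + 24 + 20)/11 = 27.9091
Numerator Σ_{t=1}^{9}(y_t−ȳ)(y_{t+2}−ȳ) = 119.0744
Denominator Σ(y_t−ȳ)² = 236.9091
r_2 = 119.0744 / 236.9091 = 0.503

0.503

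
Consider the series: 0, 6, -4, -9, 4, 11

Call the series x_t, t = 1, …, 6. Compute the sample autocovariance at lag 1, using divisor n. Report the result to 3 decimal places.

Mean x̄ = (0 + 6 − 4 − 9 + 4 + 11)/6 = 1.3333
Deviations: -1.3333, 4.6667, -5.3333, -10.3333, 2.6667, 9.6667
Σ_{t=1}^{5}(x_t−x̄)(x_{t+1}−x̄) = 22.2222
γ_1 = 22.2222 / 6 = 3.704

3.704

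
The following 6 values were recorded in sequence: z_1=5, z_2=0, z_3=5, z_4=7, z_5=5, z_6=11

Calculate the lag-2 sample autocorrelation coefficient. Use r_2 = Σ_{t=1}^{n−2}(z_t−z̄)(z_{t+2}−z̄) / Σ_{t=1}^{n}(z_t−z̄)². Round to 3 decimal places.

Mean z̄ = (5 + 0 + 5 + 7 + 5 + 11)/6 = 5.5000
Deviations from mean: -0.5000, -5.5000, -0.5000, 1.5000, -0.5000, 5.5000
Σ(z_t−z̄)(z_{t+2}−z̄) = (0.2500) + (-8.2500) + (0.2500) + (8.2500) = 0.5000
Denominator Σ(z_t−z̄)² = 63.5000
r_2 = 0.5000 / 63.5000 = 0.008

0.008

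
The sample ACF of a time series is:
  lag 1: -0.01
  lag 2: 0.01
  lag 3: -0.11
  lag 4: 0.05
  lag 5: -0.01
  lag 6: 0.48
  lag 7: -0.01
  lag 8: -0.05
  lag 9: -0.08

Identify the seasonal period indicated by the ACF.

6

The largest autocorrelation is r_6 = 0.48; the remaining lags stay at or below 0.05.
The dominant spike at lag 6 indicates a seasonal period of 6.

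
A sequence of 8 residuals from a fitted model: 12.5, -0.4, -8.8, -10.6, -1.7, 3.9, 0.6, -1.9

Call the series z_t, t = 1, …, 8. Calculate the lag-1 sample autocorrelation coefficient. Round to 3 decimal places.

Mean z̄ = (12.5 − 0.4 − 8.8 − 10.6 − 1.7 + 3.9 + 0.6 − 1.9)/8 = -0.8000
Deviations from mean: 13.3000, 0.4000, -8.0000, -9.8000, -0.9000, 4.7000, 1.4000, -1.1000
Σ(z_t−z̄)(z_{t+1}−z̄) = (5.3200) + (-3.2000) + (78.4000) + (8.8200) + (-4.2300) + (6.5800) + (-1.5400) = 90.1500
Denominator Σ(z_t−z̄)² = 363.1600
r_1 = 90.1500 / 363.1600 = 0.248

0.248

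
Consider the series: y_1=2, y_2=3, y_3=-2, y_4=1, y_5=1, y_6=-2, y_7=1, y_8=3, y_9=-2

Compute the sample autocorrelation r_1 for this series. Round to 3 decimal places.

Mean ȳ = (2 + 3 − 2 + 1 + 1 − 2 + 1 + 3 − 2)/9 = 0.5556
Numerator Σ_{t=1}^{8}(y_t−ȳ)(y_{t+1}−ȳ) = -11.0864
Denominator Σ(y_t−ȳ)² = 34.2222
r_1 = -11.0864 / 34.2222 = -0.324

-0.324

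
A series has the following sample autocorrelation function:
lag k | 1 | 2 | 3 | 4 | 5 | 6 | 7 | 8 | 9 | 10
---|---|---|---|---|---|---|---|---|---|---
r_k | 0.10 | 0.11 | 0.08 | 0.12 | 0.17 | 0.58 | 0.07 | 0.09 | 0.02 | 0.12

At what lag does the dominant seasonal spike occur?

6

The largest autocorrelation is r_6 = 0.58; the remaining lags stay at or below 0.17.
The dominant spike at lag 6 indicates a seasonal period of 6.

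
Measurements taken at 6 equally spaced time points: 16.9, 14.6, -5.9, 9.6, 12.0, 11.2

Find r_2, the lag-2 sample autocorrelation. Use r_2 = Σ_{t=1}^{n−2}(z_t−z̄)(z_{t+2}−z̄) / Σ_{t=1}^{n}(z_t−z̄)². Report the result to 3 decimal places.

-0.454

Mean z̄ = (16.9 + 14.6 − 5.9 + 9.6 + 12.0 + 11.2)/6 = 9.7333
Deviations from mean: 7.1667, 4.8667, -15.6333, -0.1333, 2.2667, 1.4667
Σ(z_t−z̄)(z_{t+2}−z̄) = (-112.0389) + (-0.6489) + (-35.4356) + (-0.1956) = -148.3189
Denominator Σ(z_t−z̄)² = 326.7533
r_2 = -148.3189 / 326.7533 = -0.454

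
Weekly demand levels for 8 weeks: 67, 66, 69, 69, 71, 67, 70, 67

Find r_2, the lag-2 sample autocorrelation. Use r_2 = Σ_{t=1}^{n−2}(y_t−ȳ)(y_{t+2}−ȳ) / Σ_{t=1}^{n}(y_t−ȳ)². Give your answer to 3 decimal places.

Mean ȳ = (67 + 66 + 69 + 69 + 71 + 67 + 70 + 67)/8 = 68.2500
Deviations from mean: -1.2500, -2.2500, 0.7500, 0.7500, 2.7500, -1.2500, 1.7500, -1.2500
Σ(y_t−ȳ)(y_{t+2}−ȳ) = (-0.9375) + (-1.6875) + (2.0625) + (-0.9375) + (4.8125) + (1.5625) = 4.8750
Denominator Σ(y_t−ȳ)² = 21.5000
r_2 = 4.8750 / 21.5000 = 0.227

0.227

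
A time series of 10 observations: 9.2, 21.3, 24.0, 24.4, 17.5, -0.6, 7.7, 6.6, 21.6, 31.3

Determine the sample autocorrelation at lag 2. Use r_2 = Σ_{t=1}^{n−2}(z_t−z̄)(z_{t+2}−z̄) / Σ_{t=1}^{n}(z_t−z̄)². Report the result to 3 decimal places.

-0.197

Mean z̄ = (9.2 + 21.3 + 24.0 + 24.4 + 17.5 − 0.6 + 7.7 + 6.6 + 21.6 + 31.3)/10 = 16.3000
Numerator Σ_{t=1}^{8}(z_t−z̄)(z_{t+2}−z̄) = -179.2900
Denominator Σ(z_t−z̄)² = 908.5000
r_2 = -179.2900 / 908.5000 = -0.197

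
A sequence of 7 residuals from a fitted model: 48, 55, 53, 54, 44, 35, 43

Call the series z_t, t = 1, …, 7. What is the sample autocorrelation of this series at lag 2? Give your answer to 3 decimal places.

-0.103

Mean z̄ = (48 + 55 + 53 + 54 + 44 + 35 + 43)/7 = 47.4286
Numerator Σ_{t=1}^{5}(z_t−z̄)(z_{t+2}−z̄) = -32.6531
Denominator Σ(z_t−z̄)² = 317.7143
r_2 = -32.6531 / 317.7143 = -0.103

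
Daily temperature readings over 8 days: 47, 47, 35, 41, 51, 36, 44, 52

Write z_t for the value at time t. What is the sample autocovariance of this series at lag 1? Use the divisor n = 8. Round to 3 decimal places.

Mean z̄ = (47 + 47 + 35 + 41 + 51 + 36 + 44 + 52)/8 = 44.1250
Deviations: 2.8750, 2.8750, -9.1250, -3.1250, 6.8750, -8.1250, -0.1250, 7.8750
Σ_{t=1}^{7}(z_t−z̄)(z_{t+1}−z̄) = -66.7656
γ_1 = -66.7656 / 8 = -8.346

-8.346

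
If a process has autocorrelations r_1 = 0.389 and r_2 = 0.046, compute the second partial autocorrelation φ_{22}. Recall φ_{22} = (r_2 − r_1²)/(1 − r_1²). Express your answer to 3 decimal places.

φ_{22} = (r_2 − r_1²) / (1 − r_1²)
r_1² = (0.389)² = 0.151321
Numerator = 0.046 − 0.1513 = -0.1053; denominator = 1 − 0.1513 = 0.8487
φ_{22} = -0.1053 / 0.8487 = -0.124

-0.124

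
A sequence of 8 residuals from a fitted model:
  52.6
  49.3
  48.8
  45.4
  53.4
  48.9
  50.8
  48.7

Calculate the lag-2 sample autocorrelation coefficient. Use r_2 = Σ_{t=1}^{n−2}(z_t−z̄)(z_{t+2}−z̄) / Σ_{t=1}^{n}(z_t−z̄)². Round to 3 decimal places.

Mean z̄ = (52.6 + 49.3 + 48.8 + 45.4 + 53.4 + 48.9 + 50.8 + 48.7)/8 = 49.7375
Deviations from mean: 2.8625, -0.4375, -0.9375, -4.3375, 3.6625, -0.8375, 1.0625, -1.0375
Numerator Σ_{t=1}^{6}(z_t−z̄)(z_{t+2}−z̄) = 4.1734
Denominator Σ(z_t−z̄)² = 44.3988
r_2 = 4.1734 / 44.3988 = 0.094

0.094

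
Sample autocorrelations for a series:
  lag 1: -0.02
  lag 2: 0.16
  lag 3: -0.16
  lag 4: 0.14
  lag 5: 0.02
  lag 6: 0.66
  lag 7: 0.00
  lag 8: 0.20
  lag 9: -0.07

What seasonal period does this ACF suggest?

The largest autocorrelation is r_6 = 0.66; the remaining lags stay at or below 0.20.
The dominant spike at lag 6 indicates a seasonal period of 6.

6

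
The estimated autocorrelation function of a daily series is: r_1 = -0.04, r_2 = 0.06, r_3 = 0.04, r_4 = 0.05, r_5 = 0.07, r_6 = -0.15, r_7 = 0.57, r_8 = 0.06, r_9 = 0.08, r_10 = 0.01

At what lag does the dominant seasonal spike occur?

The largest autocorrelation is r_7 = 0.57; the remaining lags stay at or below 0.08.
The dominant spike at lag 7 indicates a seasonal period of 7.

7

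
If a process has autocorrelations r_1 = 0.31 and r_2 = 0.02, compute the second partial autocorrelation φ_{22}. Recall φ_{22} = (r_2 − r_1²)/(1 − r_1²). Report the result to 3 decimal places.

φ_{22} = (r_2 − r_1²) / (1 − r_1²)
r_1² = (0.31)² = 0.0961
Numerator = 0.02 − 0.0961 = -0.0761; denominator = 1 − 0.0961 = 0.9039
φ_{22} = -0.0761 / 0.9039 = -0.084

-0.084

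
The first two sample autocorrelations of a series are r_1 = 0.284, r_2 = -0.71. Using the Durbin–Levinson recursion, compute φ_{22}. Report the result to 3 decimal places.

φ_{22} = (r_2 − r_1²) / (1 − r_1²)
r_1² = (0.284)² = 0.080656
Numerator = -0.71 − 0.0807 = -0.7907; denominator = 1 − 0.0807 = 0.9193
φ_{22} = -0.7907 / 0.9193 = -0.860

-0.860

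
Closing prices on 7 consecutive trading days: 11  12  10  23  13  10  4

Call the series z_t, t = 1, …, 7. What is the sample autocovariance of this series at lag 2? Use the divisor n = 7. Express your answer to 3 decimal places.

-4.087

Mean z̄ = (11 + 12 + 10 + 23 + 13 + 10 + 4)/7 = 11.8571
Σ_{t=1}^{5}(z_t−z̄)(z_{t+2}−z̄) = -28.6122
γ_2 = -28.6122 / 7 = -4.087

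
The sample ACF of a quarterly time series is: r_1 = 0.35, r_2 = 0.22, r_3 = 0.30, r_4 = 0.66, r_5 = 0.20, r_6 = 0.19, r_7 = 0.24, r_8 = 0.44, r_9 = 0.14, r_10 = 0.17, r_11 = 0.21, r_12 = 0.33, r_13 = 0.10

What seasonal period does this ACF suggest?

The largest autocorrelation is r_4 = 0.66, with a weaker echo at lag 8 (0.44); the remaining lags stay at or below 0.35. The elevated value at lag 1 (0.35), dropping to 0.22 at lag 2, reflects decaying short-term dependence rather than seasonality.
The dominant spike at lag 4 indicates a seasonal period of 4.

4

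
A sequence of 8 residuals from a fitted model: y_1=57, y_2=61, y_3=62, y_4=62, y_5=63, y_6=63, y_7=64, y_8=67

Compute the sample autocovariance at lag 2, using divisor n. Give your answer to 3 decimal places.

Mean ȳ = (57 + 61 + 62 + 62 + 63 + 63 + 64 + 67)/8 = 62.3750
Σ_{t=1}^{6}(y_t−ȳ)(y_{t+2}−ȳ) = 5.9688
γ_2 = 5.9688 / 8 = 0.746

0.746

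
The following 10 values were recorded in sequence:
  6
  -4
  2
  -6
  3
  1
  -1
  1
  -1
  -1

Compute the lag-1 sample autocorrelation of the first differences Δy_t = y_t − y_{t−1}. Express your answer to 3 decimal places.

First differences Δy: -10, 6, -8, 9, -2, -2, 2, -2, 0
Mean of differences = -0.7778
Numerator Σ(Δy_t−Δȳ)(Δy_{t+1}−Δȳ) = -200.2716
Denominator Σ(Δy_t−Δȳ)² = 291.5556
r_1(Δy) = -200.2716 / 291.5556 = -0.687

-0.687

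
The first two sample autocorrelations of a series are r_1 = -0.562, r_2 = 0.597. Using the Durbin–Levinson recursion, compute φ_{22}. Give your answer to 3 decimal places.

0.411

φ_{22} = (r_2 − r_1²) / (1 − r_1²)
r_1² = (-0.562)² = 0.315844
Numerator = 0.597 − 0.3158 = 0.2812; denominator = 1 − 0.3158 = 0.6842
φ_{22} = 0.2812 / 0.6842 = 0.411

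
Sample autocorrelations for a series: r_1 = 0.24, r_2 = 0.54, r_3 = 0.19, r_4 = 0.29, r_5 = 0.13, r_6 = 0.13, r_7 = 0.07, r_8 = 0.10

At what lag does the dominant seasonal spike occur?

2

The largest autocorrelation is r_2 = 0.54, with a weaker echo at lag 4 (0.29); the remaining lags stay at or below 0.24.
The dominant spike at lag 2 indicates a seasonal period of 2.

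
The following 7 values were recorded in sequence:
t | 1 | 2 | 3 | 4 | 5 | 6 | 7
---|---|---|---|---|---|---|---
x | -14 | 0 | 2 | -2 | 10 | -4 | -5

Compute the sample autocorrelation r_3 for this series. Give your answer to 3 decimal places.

Mean x̄ = (-14 + 0 + 2 − 2 + 10 − 4 − 5)/7 = -1.8571
Deviations from mean: -12.1429, 1.8571, 3.8571, -0.1429, 11.8571, -2.1429, -3.1429
Σ(x_t−x̄)(x_{t+3}−x̄) = (1.7347) + (22.0204) + (-8.2653) + (0.4490) = 15.9388
Denominator Σ(x_t−x̄)² = 320.8571
r_3 = 15.9388 / 320.8571 = 0.050

0.050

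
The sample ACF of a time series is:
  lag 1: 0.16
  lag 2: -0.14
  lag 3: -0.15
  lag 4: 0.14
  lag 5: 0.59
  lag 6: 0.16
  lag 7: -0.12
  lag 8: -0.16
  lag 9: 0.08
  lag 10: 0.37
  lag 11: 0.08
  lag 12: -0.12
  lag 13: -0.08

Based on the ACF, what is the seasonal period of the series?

5

The largest autocorrelation is r_5 = 0.59, with a weaker echo at lag 10 (0.37); the remaining lags stay at or below 0.16.
The dominant spike at lag 5 indicates a seasonal period of 5.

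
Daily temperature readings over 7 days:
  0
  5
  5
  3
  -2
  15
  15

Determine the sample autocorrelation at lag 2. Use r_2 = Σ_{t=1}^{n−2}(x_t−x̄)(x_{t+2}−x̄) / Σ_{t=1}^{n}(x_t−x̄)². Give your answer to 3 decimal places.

-0.307

Mean x̄ = (0 + 5 + 5 + 3 − 2 + 15 + 15)/7 = 5.8571
Deviations from mean: -5.8571, -0.8571, -0.8571, -2.8571, -7.8571, 9.1429, 9.1429
Σ(x_t−x̄)(x_{t+2}−x̄) = (5.0204) + (2.4490) + (6.7347) + (-26.1224) + (-71.8367) = -83.7551
Denominator Σ(x_t−x̄)² = 272.8571
r_2 = -83.7551 / 272.8571 = -0.307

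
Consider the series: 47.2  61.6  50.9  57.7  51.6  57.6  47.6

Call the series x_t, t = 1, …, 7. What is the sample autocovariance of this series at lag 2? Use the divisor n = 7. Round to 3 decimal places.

Mean x̄ = (47.2 + 61.6 + 50.9 + 57.7 + 51.6 + 57.6 + 47.6)/7 = 53.4571
Deviations: -6.2571, 8.1429, -2.5571, 4.2429, -1.8571, 4.1429, -5.8571
Σ_{t=1}^{5}(x_t−x̄)(x_{t+2}−x̄) = 83.7535
γ_2 = 83.7535 / 7 = 11.965

11.965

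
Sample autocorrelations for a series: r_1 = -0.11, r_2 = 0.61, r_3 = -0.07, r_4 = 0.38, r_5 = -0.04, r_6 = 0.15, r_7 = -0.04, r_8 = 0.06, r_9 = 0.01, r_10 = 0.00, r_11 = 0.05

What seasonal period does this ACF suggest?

2

The largest autocorrelation is r_2 = 0.61, with weaker echoes at lags 4 (0.38) and 6 (0.15); the remaining lags stay at or below 0.06.
The dominant spike at lag 2 indicates a seasonal period of 2.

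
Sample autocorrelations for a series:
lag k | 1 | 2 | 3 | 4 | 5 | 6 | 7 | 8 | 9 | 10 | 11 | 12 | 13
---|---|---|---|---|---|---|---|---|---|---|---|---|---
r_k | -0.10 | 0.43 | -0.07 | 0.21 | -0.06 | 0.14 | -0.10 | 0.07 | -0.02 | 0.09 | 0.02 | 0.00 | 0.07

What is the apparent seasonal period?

2

The largest autocorrelation is r_2 = 0.43, with a weaker echo at lag 4 (0.21); the remaining lags stay at or below 0.14.
The dominant spike at lag 2 indicates a seasonal period of 2.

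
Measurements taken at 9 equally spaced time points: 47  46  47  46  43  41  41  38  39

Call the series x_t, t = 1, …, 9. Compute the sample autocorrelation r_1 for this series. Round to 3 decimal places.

Mean x̄ = (47 + 46 + 47 + 46 + 43 + 41 + 41 + 38 + 39)/9 = 43.1111
Numerator Σ_{t=1}^{8}(x_t−x̄)(x_{t+1}−x̄) = 69.8765
Denominator Σ(x_t−x̄)² = 98.8889
r_1 = 69.8765 / 98.8889 = 0.707

0.707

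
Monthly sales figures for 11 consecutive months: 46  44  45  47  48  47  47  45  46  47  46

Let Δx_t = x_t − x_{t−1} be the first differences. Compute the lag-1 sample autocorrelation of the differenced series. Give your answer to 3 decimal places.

First differences Δx: -2, 1, 2, 1, -1, 0, -2, 1, 1, -1
Mean of differences = 0.0000
Numerator Σ(Δx_t−Δx̄)(Δx_{t+1}−Δx̄) = -1.0000
Denominator Σ(Δx_t−Δx̄)² = 18.0000
r_1(Δx) = -1.0000 / 18.0000 = -0.056

-0.056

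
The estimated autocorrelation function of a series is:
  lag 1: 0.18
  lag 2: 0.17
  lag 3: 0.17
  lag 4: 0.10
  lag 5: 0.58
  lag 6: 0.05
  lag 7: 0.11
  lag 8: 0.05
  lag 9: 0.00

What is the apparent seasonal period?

5

The largest autocorrelation is r_5 = 0.58; the remaining lags stay at or below 0.18.
The dominant spike at lag 5 indicates a seasonal period of 5.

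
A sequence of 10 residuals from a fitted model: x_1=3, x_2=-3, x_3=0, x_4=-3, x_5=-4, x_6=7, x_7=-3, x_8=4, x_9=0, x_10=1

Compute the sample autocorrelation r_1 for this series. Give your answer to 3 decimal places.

Mean x̄ = (3 − 3 + 0 − 3 − 4 + 7 − 3 + 4 + 0 + 1)/10 = 0.2000
Numerator Σ_{t=1}^{9}(x_t−x̄)(x_{t+1}−x̄) = -57.6400
Denominator Σ(x_t−x̄)² = 117.6000
r_1 = -57.6400 / 117.6000 = -0.490

-0.490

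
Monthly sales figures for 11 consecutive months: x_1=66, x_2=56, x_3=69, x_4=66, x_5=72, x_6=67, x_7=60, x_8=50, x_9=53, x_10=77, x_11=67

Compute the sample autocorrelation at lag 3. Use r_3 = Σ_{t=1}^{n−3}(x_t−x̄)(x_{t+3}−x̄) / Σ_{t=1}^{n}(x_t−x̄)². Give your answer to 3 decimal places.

-0.430

Mean x̄ = (66 + 56 + 69 + 66 + 72 + 67 + 60 + 50 + 53 + 77 + 67)/11 = 63.9091
Numerator Σ_{t=1}^{8}(x_t−x̄)(x_{t+3}−x̄) = -292.4793
Denominator Σ(x_t−x̄)² = 680.9091
r_3 = -292.4793 / 680.9091 = -0.430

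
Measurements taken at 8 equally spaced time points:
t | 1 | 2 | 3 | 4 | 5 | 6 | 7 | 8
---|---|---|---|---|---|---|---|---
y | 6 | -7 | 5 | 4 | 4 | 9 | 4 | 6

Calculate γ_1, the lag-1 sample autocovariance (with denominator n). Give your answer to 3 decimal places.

Mean ȳ = (6 − 7 + 5 + 4 + 4 + 9 + 4 + 6)/8 = 3.8750
Σ_{t=1}^{7}(y_t−ȳ)(y_{t+1}−ȳ) = -33.6406
γ_1 = -33.6406 / 8 = -4.205

-4.205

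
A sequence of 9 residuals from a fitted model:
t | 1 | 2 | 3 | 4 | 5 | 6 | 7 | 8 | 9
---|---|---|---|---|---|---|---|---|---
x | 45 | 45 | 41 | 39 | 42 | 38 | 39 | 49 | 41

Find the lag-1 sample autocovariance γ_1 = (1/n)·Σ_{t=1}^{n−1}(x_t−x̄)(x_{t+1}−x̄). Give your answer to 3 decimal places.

Mean x̄ = (45 + 45 + 41 + 39 + 42 + 38 + 39 + 49 + 41)/9 = 42.1111
Σ_{t=1}^{8}(x_t−x̄)(x_{t+1}−x̄) = -6.9012
γ_1 = -6.9012 / 9 = -0.767

-0.767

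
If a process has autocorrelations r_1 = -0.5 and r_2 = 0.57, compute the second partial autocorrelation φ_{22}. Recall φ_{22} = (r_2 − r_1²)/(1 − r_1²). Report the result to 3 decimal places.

0.427

φ_{22} = (r_2 − r_1²) / (1 − r_1²)
r_1² = (-0.5)² = 0.25
Numerator = 0.57 − 0.2500 = 0.3200; denominator = 1 − 0.2500 = 0.7500
φ_{22} = 0.3200 / 0.7500 = 0.427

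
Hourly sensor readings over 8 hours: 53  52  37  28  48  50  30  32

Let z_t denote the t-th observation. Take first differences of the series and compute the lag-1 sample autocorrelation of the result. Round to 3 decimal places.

First differences Δz: -1, -15, -9, 20, 2, -20, 2
Mean of differences = -3.0000
Numerator Σ(Δz_t−Δz̄)(Δz_{t+1}−Δz̄) = -145.0000
Denominator Σ(Δz_t−Δz̄)² = 1052.0000
r_1(Δz) = -145.0000 / 1052.0000 = -0.138

-0.138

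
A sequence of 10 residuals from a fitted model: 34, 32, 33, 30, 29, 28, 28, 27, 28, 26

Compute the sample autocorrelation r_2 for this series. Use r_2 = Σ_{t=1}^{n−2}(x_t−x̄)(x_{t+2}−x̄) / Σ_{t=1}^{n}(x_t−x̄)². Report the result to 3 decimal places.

Mean x̄ = (34 + 32 + 33 + 30 + 29 + 28 + 28 + 27 + 28 + 26)/10 = 29.5000
Numerator Σ_{t=1}^{8}(x_t−x̄)(x_{t+2}−x̄) = 30.0000
Denominator Σ(x_t−x̄)² = 64.5000
r_2 = 30.0000 / 64.5000 = 0.465

0.465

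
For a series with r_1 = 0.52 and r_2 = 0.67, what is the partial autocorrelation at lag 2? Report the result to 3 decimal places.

0.548

φ_{22} = (r_2 − r_1²) / (1 − r_1²)
r_1² = (0.52)² = 0.2704
Numerator = 0.67 − 0.2704 = 0.3996; denominator = 1 − 0.2704 = 0.7296
φ_{22} = 0.3996 / 0.7296 = 0.548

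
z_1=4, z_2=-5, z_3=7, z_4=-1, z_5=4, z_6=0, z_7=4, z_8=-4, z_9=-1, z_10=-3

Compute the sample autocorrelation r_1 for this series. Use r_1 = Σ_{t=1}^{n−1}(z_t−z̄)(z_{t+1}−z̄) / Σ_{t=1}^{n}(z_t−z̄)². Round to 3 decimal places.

-0.527

Mean z̄ = (4 − 5 + 7 − 1 + 4 + 0 + 4 − 4 − 1 − 3)/10 = 0.5000
Numerator Σ_{t=1}^{9}(z_t−z̄)(z_{t+1}−z̄) = -77.2500
Denominator Σ(z_t−z̄)² = 146.5000
r_1 = -77.2500 / 146.5000 = -0.527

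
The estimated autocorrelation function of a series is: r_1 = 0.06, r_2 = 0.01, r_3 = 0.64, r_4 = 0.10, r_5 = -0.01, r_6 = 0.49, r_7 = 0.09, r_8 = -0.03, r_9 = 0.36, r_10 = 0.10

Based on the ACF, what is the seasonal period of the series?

3

The largest autocorrelation is r_3 = 0.64, with weaker echoes at lags 6 (0.49) and 9 (0.36); the remaining lags stay at or below 0.10.
The dominant spike at lag 3 indicates a seasonal period of 3.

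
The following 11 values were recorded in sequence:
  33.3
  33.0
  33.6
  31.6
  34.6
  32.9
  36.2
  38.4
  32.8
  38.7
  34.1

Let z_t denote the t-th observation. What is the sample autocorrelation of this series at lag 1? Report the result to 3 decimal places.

Mean z̄ = (33.3 + 33.0 + 33.6 + 31.6 + 34.6 + 32.9 + 36.2 + 38.4 + 32.8 + 38.7 + 34.1)/11 = 34.4727
Numerator Σ_{t=1}^{10}(z_t−z̄)(z_{t+1}−z̄) = -6.1953
Denominator Σ(z_t−z̄)² = 54.2618
r_1 = -6.1953 / 54.2618 = -0.114

-0.114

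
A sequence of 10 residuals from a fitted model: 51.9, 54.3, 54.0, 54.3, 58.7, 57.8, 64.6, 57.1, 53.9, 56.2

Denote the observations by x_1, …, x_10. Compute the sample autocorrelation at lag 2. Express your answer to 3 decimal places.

0.059

Mean x̄ = (51.9 + 54.3 + 54.0 + 54.3 + 58.7 + 57.8 + 64.6 + 57.1 + 53.9 + 56.2)/10 = 56.2800
Numerator Σ_{t=1}^{8}(x_t−x̄)(x_{t+2}−x̄) = 6.8932
Denominator Σ(x_t−x̄)² = 115.9560
r_2 = 6.8932 / 115.9560 = 0.059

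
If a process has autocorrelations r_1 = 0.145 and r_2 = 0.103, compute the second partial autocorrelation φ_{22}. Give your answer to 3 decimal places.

φ_{22} = (r_2 − r_1²) / (1 − r_1²)
r_1² = (0.145)² = 0.021025
Numerator = 0.103 − 0.0210 = 0.0820; denominator = 1 − 0.0210 = 0.9790
φ_{22} = 0.0820 / 0.9790 = 0.084

0.084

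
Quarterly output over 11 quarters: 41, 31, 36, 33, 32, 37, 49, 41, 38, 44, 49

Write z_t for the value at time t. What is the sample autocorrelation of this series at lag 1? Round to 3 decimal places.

Mean z̄ = (41 + 31 + 36 + 33 + 32 + 37 + 49 + 41 + 38 + 44 + 49)/11 = 39.1818
Numerator Σ_{t=1}^{10}(z_t−z̄)(z_{t+1}−z̄) = 126.7851
Denominator Σ(z_t−z̄)² = 395.6364
r_1 = 126.7851 / 395.6364 = 0.320

0.320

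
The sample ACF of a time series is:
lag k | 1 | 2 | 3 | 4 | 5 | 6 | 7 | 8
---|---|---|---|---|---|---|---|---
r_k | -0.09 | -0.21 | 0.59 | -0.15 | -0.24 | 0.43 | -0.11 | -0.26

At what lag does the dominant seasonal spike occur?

3

The largest autocorrelation is r_3 = 0.59, with a weaker echo at lag 6 (0.43); the remaining lags stay at or below -0.09.
The dominant spike at lag 3 indicates a seasonal period of 3.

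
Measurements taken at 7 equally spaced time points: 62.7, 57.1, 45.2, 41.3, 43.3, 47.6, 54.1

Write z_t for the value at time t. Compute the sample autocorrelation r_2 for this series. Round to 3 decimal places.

Mean z̄ = (62.7 + 57.1 + 45.2 + 41.3 + 43.3 + 47.6 + 54.1)/7 = 50.1857
Deviations from mean: 12.5143, 6.9143, -4.9857, -8.8857, -6.8857, -2.5857, 3.9143
Numerator Σ_{t=1}^{5}(z_t−z̄)(z_{t+2}−z̄) = -93.4776
Denominator Σ(z_t−z̄)² = 377.6486
r_2 = -93.4776 / 377.6486 = -0.248

-0.248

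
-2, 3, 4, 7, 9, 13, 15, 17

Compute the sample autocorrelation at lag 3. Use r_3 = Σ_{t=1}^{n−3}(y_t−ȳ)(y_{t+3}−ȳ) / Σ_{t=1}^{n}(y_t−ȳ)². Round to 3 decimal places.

-0.044

Mean ȳ = (-2 + 3 + 4 + 7 + 9 + 13 + 15 + 17)/8 = 8.2500
Deviations from mean: -10.2500, -5.2500, -4.2500, -1.2500, 0.7500, 4.7500, 6.7500, 8.7500
Numerator Σ_{t=1}^{5}(y_t−ȳ)(y_{t+3}−ȳ) = -13.1875
Denominator Σ(y_t−ȳ)² = 297.5000
r_3 = -13.1875 / 297.5000 = -0.044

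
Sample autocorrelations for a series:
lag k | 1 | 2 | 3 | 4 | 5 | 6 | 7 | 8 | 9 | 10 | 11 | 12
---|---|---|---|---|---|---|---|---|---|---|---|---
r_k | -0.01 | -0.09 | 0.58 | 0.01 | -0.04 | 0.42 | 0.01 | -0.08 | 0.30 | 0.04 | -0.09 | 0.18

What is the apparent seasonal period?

3

The largest autocorrelation is r_3 = 0.58, with weaker echoes at lags 6 (0.42), 9 (0.30) and 12 (0.18); the remaining lags stay at or below 0.04.
The dominant spike at lag 3 indicates a seasonal period of 3.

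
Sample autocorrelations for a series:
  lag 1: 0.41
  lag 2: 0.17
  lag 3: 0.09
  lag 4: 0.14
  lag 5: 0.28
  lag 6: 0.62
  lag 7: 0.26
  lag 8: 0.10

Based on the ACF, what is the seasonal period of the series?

6

The largest autocorrelation is r_6 = 0.62; the remaining lags stay at or below 0.41. The elevated value at lag 1 (0.41), dropping to 0.17 at lag 2, reflects decaying short-term dependence rather than seasonality.
The dominant spike at lag 6 indicates a seasonal period of 6.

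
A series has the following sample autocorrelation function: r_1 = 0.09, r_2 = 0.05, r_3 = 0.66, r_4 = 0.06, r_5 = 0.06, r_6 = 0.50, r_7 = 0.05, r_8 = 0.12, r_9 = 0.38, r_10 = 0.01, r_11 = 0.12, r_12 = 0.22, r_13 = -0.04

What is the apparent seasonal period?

The largest autocorrelation is r_3 = 0.66, with weaker echoes at lags 6 (0.50), 9 (0.38) and 12 (0.22); the remaining lags stay at or below 0.12.
The dominant spike at lag 3 indicates a seasonal period of 3.

3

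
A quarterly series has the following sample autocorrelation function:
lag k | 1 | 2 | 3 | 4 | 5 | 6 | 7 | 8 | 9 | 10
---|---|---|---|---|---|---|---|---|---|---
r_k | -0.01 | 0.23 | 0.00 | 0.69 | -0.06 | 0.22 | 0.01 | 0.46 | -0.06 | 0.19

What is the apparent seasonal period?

4

The largest autocorrelation is r_4 = 0.69, with a weaker echo at lag 8 (0.46); the remaining lags stay at or below 0.23.
The dominant spike at lag 4 indicates a seasonal period of 4.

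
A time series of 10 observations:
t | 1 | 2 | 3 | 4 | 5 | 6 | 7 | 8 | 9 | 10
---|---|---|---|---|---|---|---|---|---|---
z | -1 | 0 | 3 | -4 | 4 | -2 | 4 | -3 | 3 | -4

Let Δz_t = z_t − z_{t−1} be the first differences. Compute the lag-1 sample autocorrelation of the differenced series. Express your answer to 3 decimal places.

First differences Δz: 1, 3, -7, 8, -6, 6, -7, 6, -7
Mean of differences = -0.3333
Numerator Σ(Δz_t−Δz̄)(Δz_{t+1}−Δz̄) = -283.1111
Denominator Σ(Δz_t−Δz̄)² = 328.0000
r_1(Δz) = -283.1111 / 328.0000 = -0.863

-0.863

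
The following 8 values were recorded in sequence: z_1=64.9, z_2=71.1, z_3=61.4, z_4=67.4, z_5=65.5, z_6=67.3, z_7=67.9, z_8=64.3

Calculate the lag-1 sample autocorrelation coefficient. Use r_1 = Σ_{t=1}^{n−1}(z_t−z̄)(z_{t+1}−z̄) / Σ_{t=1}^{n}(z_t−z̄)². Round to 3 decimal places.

-0.663

Mean z̄ = (64.9 + 71.1 + 61.4 + 67.4 + 65.5 + 67.3 + 67.9 + 64.3)/8 = 66.2250
Deviations from mean: -1.3250, 4.8750, -4.8250, 1.1750, -0.7250, 1.0750, 1.6750, -1.9250
Σ(z_t−z̄)(z_{t+1}−z̄) = (-6.4594) + (-23.5219) + (-5.6694) + (-0.8519) + (-0.7794) + (1.8006) + (-3.2244) = -38.7056
Denominator Σ(z_t−z̄)² = 58.3750
r_1 = -38.7056 / 58.3750 = -0.663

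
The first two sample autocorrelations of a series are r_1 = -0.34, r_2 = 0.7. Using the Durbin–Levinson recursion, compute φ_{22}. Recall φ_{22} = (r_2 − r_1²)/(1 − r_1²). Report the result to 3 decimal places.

0.661

φ_{22} = (r_2 − r_1²) / (1 − r_1²)
r_1² = (-0.34)² = 0.1156
Numerator = 0.7 − 0.1156 = 0.5844; denominator = 1 − 0.1156 = 0.8844
φ_{22} = 0.5844 / 0.8844 = 0.661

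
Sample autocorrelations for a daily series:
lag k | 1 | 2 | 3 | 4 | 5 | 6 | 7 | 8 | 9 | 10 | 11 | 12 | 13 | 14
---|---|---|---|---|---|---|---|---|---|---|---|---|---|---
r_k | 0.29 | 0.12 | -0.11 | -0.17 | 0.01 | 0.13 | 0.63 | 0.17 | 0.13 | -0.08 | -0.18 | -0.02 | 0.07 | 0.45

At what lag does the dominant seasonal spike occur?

7

The largest autocorrelation is r_7 = 0.63, with a weaker echo at lag 14 (0.45); the remaining lags stay at or below 0.29. The elevated value at lag 1 (0.29), dropping to 0.12 at lag 2, reflects decaying short-term dependence rather than seasonality.
The dominant spike at lag 7 indicates a seasonal period of 7.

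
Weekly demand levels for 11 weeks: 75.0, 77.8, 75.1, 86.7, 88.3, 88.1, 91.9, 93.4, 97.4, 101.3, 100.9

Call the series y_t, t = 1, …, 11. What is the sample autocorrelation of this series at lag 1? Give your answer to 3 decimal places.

Mean ȳ = (75.0 + 77.8 + 75.1 + 86.7 + 88.3 + 88.1 + 91.9 + 93.4 + 97.4 + 101.3 + 100.9)/11 = 88.7182
Numerator Σ_{t=1}^{10}(y_t−ȳ)(y_{t+1}−ȳ) = 643.1288
Denominator Σ(y_t−ȳ)² = 911.5964
r_1 = 643.1288 / 911.5964 = 0.705

0.705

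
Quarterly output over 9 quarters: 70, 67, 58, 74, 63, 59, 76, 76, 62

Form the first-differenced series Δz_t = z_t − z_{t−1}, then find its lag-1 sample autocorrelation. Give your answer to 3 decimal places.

First differences Δz: -3, -9, 16, -11, -4, 17, 0, -14
Mean of differences = -1.0000
Numerator Σ(Δz_t−Δz̄)(Δz_{t+1}−Δz̄) = -309.0000
Denominator Σ(Δz_t−Δz̄)² = 960.0000
r_1(Δz) = -309.0000 / 960.0000 = -0.322

-0.322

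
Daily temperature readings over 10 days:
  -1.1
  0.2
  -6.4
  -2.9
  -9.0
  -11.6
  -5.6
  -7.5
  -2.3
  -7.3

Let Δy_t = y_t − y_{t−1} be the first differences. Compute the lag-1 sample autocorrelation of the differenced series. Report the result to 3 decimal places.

First differences Δy: 1.3, -6.6, 3.5, -6.1, -2.6, 6.0, -1.9, 5.2, -5.0
Mean of differences = -0.6889
Numerator Σ(Δy_t−Δȳ)(Δy_{t+1}−Δȳ) = -102.2468
Denominator Σ(Δy_t−Δȳ)² = 188.8489
r_1(Δy) = -102.2468 / 188.8489 = -0.541

-0.541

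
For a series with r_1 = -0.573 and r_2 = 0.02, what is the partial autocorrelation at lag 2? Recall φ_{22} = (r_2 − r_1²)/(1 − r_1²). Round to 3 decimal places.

φ_{22} = (r_2 − r_1²) / (1 − r_1²)
r_1² = (-0.573)² = 0.328329
Numerator = 0.02 − 0.3283 = -0.3083; denominator = 1 − 0.3283 = 0.6717
φ_{22} = -0.3083 / 0.6717 = -0.459

-0.459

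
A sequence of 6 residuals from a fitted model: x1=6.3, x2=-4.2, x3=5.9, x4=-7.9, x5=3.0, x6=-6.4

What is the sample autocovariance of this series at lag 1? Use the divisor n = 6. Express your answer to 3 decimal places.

-23.802

Mean x̄ = (6.3 − 4.2 + 5.9 − 7.9 + 3.0 − 6.4)/6 = -0.5500
Deviations: 6.8500, -3.6500, 6.4500, -7.3500, 3.5500, -5.8500
Σ_{t=1}^{5}(x_t−x̄)(x_{t+1}−x̄) = -142.8125
γ_1 = -142.8125 / 6 = -23.802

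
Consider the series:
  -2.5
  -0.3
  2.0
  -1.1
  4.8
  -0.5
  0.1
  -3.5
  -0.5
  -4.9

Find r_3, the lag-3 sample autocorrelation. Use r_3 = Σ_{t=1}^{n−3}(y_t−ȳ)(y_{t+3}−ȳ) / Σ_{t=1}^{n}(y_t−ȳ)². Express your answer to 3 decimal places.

Mean ȳ = (-2.5 − 0.3 + 2.0 − 1.1 + 4.8 − 0.5 + 0.1 − 3.5 − 0.5 − 4.9)/10 = -0.6400
Numerator Σ_{t=1}^{7}(y_t−ȳ)(y_{t+3}−ȳ) = -15.9568
Denominator Σ(y_t−ȳ)² = 67.2640
r_3 = -15.9568 / 67.2640 = -0.237

-0.237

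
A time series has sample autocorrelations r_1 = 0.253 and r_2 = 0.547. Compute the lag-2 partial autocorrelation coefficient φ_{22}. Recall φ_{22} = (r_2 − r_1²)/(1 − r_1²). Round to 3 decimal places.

φ_{22} = (r_2 − r_1²) / (1 − r_1²)
r_1² = (0.253)² = 0.064009
Numerator = 0.547 − 0.0640 = 0.4830; denominator = 1 − 0.0640 = 0.9360
φ_{22} = 0.4830 / 0.9360 = 0.516

0.516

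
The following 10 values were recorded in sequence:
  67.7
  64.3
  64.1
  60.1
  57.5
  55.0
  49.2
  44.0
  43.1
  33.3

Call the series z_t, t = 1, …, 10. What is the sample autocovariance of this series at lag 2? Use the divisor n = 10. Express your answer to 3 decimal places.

Mean z̄ = (67.7 + 64.3 + 64.1 + 60.1 + 57.5 + 55.0 + 49.2 + 44.0 + 43.1 + 33.3)/10 = 53.8300
Σ_{t=1}^{8}(z_t−z̄)(z_{t+2}−z̄) = 476.1152
γ_2 = 476.1152 / 10 = 47.612

47.612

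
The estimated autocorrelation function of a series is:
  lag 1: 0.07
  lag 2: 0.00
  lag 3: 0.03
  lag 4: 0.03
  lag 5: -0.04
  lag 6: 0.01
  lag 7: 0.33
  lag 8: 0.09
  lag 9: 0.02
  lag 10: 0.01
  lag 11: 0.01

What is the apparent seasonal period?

7

The largest autocorrelation is r_7 = 0.33; the remaining lags stay at or below 0.09.
The dominant spike at lag 7 indicates a seasonal period of 7.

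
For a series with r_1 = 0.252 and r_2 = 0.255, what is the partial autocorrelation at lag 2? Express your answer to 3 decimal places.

0.204

φ_{22} = (r_2 − r_1²) / (1 − r_1²)
r_1² = (0.252)² = 0.063504
Numerator = 0.255 − 0.0635 = 0.1915; denominator = 1 − 0.0635 = 0.9365
φ_{22} = 0.1915 / 0.9365 = 0.204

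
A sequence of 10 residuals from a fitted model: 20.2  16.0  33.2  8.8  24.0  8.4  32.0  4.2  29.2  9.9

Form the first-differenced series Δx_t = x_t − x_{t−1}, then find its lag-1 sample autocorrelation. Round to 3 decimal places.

-0.889

First differences Δx: -4.2, 17.2, -24.4, 15.2, -15.6, 23.6, -27.8, 25.0, -19.3
Mean of differences = -1.1444
Numerator Σ(Δx_t−Δx̄)(Δx_{t+1}−Δx̄) = -3287.8631
Denominator Σ(Δx_t−Δx̄)² = 3698.7422
r_1(Δx) = -3287.8631 / 3698.7422 = -0.889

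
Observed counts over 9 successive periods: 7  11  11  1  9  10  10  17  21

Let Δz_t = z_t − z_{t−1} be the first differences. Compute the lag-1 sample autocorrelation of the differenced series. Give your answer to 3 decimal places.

First differences Δz: 4, 0, -10, 8, 1, 0, 7, 4
Mean of differences = 1.7500
Numerator Σ(Δz_t−Δz̄)(Δz_{t+1}−Δz̄) = -57.5625
Denominator Σ(Δz_t−Δz̄)² = 221.5000
r_1(Δz) = -57.5625 / 221.5000 = -0.260

-0.260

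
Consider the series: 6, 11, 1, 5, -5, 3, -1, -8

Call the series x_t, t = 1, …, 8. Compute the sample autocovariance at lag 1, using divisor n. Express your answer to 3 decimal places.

2.969

Mean x̄ = (6 + 11 + 1 + 5 − 5 + 3 − 1 − 8)/8 = 1.5000
Σ_{t=1}^{7}(x_t−x̄)(x_{t+1}−x̄) = 23.7500
γ_1 = 23.7500 / 8 = 2.969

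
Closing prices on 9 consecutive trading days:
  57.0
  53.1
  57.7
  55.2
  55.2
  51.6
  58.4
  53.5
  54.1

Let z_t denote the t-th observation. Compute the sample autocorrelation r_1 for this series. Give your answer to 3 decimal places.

-0.592

Mean z̄ = (57.0 + 53.1 + 57.7 + 55.2 + 55.2 + 51.6 + 58.4 + 53.5 + 54.1)/9 = 55.0889
Numerator Σ_{t=1}^{8}(z_t−z̄)(z_{t+1}−z̄) = -24.3212
Denominator Σ(z_t−z̄)² = 41.0889
r_1 = -24.3212 / 41.0889 = -0.592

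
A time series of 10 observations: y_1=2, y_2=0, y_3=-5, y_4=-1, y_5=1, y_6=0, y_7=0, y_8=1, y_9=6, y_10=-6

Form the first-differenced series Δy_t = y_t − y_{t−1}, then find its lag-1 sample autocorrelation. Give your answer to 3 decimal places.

-0.256

First differences Δy: -2, -5, 4, 2, -1, 0, 1, 5, -12
Mean of differences = -0.8889
Numerator Σ(Δy_t−Δȳ)(Δy_{t+1}−Δȳ) = -54.4568
Denominator Σ(Δy_t−Δȳ)² = 212.8889
r_1(Δy) = -54.4568 / 212.8889 = -0.256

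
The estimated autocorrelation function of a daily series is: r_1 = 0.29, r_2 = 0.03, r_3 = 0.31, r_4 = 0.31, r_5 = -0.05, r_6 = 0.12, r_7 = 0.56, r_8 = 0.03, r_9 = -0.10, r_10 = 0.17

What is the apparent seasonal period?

7

The largest autocorrelation is r_7 = 0.56; the remaining lags stay at or below 0.31. The elevated value at lag 1 (0.29), dropping to 0.03 at lag 2, reflects decaying short-term dependence rather than seasonality.
The dominant spike at lag 7 indicates a seasonal period of 7.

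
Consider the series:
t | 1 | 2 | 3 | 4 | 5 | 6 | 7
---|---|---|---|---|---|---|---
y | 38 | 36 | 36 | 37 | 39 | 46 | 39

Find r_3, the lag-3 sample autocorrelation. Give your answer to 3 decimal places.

Mean ȳ = (38 + 36 + 36 + 37 + 39 + 46 + 39)/7 = 38.7143
Deviations from mean: -0.7143, -2.7143, -2.7143, -1.7143, 0.2857, 7.2857, 0.2857
Numerator Σ_{t=1}^{4}(y_t−ȳ)(y_{t+3}−ȳ) = -19.8163
Denominator Σ(y_t−ȳ)² = 71.4286
r_3 = -19.8163 / 71.4286 = -0.277

-0.277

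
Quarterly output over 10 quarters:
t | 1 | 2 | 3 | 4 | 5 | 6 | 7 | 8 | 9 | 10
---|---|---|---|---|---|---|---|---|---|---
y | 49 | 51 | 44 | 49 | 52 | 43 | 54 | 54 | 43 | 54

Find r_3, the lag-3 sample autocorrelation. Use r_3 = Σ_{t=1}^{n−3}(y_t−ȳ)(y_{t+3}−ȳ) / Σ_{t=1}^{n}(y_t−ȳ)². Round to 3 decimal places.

0.604

Mean ȳ = (49 + 51 + 44 + 49 + 52 + 43 + 54 + 54 + 43 + 54)/10 = 49.3000
Numerator Σ_{t=1}^{7}(y_t−ȳ)(y_{t+3}−ȳ) = 111.1300
Denominator Σ(y_t−ȳ)² = 184.1000
r_3 = 111.1300 / 184.1000 = 0.604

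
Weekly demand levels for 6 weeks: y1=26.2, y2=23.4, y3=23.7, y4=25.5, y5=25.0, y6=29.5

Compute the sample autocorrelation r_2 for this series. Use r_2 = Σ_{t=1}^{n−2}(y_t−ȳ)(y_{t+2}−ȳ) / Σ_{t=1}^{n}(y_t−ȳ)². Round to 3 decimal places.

Mean ȳ = (26.2 + 23.4 + 23.7 + 25.5 + 25.0 + 29.5)/6 = 25.5500
Deviations from mean: 0.6500, -2.1500, -1.8500, -0.0500, -0.5500, 3.9500
Σ(y_t−ȳ)(y_{t+2}−ȳ) = (-1.2025) + (0.1075) + (1.0175) + (-0.1975) = -0.2750
Denominator Σ(y_t−ȳ)² = 24.3750
r_2 = -0.2750 / 24.3750 = -0.011

-0.011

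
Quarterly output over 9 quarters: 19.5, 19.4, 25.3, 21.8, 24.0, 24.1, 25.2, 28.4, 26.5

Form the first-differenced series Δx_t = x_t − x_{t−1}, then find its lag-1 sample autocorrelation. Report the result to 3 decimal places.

First differences Δx: -0.1, 5.9, -3.5, 2.2, 0.1, 1.1, 3.2, -1.9
Mean of differences = 0.8750
Numerator Σ(Δx_t−Δx̄)(Δx_{t+1}−Δx̄) = -39.8106
Denominator Σ(Δx_t−Δx̄)² = 60.8550
r_1(Δx) = -39.8106 / 60.8550 = -0.654

-0.654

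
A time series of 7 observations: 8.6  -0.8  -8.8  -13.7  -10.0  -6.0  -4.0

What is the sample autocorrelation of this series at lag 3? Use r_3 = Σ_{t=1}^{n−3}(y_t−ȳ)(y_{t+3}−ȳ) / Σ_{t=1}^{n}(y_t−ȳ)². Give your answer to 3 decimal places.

Mean ȳ = (8.6 − 0.8 − 8.8 − 13.7 − 10.0 − 6.0 − 4.0)/7 = -4.9571
Deviations from mean: 13.5571, 4.1571, -3.8429, -8.7429, -5.0429, -1.0429, 0.9571
Σ(y_t−ȳ)(y_{t+3}−ȳ) = (-118.5282) + (-20.9639) + (4.0076) + (-8.3682) = -143.8527
Denominator Σ(y_t−ȳ)² = 319.7171
r_3 = -143.8527 / 319.7171 = -0.450

-0.450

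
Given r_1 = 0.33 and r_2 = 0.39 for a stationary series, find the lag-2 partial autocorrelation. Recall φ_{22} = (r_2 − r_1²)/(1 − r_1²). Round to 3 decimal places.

φ_{22} = (r_2 − r_1²) / (1 − r_1²)
r_1² = (0.33)² = 0.1089
Numerator = 0.39 − 0.1089 = 0.2811; denominator = 1 − 0.1089 = 0.8911
φ_{22} = 0.2811 / 0.8911 = 0.315

0.315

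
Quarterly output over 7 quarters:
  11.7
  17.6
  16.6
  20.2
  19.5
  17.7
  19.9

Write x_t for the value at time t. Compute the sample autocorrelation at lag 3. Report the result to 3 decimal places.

Mean x̄ = (11.7 + 17.6 + 16.6 + 20.2 + 19.5 + 17.7 + 19.9)/7 = 17.6000
Deviations from mean: -5.9000, 0.0000, -1.0000, 2.6000, 1.9000, 0.1000, 2.3000
Σ(x_t−x̄)(x_{t+3}−x̄) = (-15.3400) + (0.0000) + (-0.1000) + (5.9800) = -9.4600
Denominator Σ(x_t−x̄)² = 51.4800
r_3 = -9.4600 / 51.4800 = -0.184

-0.184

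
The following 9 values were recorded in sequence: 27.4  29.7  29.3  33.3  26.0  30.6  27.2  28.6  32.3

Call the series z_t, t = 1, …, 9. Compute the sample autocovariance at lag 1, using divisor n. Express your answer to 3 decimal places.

-2.398

Mean z̄ = (27.4 + 29.7 + 29.3 + 33.3 + 26.0 + 30.6 + 27.2 + 28.6 + 32.3)/9 = 29.3778
Σ_{t=1}^{8}(z_t−z̄)(z_{t+1}−z̄) = -21.5849
γ_1 = -21.5849 / 9 = -2.398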